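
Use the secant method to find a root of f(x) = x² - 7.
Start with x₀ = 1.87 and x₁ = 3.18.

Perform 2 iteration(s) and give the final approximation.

f(x) = x² - 7
x₀ = 1.87, x₁ = 3.18

Secant formula: x_{n+1} = x_n - f(x_n)(x_n - x_{n-1})/(f(x_n) - f(x_{n-1}))

Iteration 1:
  f(1.870000) = -3.503100
  f(3.180000) = 3.112400
  x_2 = 3.180000 - 3.112400×(3.180000 - 1.870000)/(3.112400 - (-3.503100))
       = 2.563683
Iteration 2:
  f(3.180000) = 3.112400
  f(2.563683) = -0.427529
  x_3 = 2.563683 - (-0.427529)×(2.563683 - 3.180000)/(-0.427529 - 3.112400)
       = 2.638118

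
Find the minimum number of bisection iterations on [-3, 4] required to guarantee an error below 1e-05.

We need (b-a)/2^n ≤ 1e-05
(4 - (-3))/2^n ≤ 1e-05
7/2^n ≤ 1e-05
2^n ≥ 700000
n ≥ log₂(700000) = 19.42
n ≥ 20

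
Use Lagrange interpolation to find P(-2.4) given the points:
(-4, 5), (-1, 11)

Lagrange interpolation formula:
P(x) = Σ yᵢ × Lᵢ(x)
where Lᵢ(x) = Π_{j≠i} (x - xⱼ)/(xᵢ - xⱼ)

L_0(-2.4) = (-2.4 - (-1))/(-4 - (-1)) = 0.466667
L_1(-2.4) = (-2.4 - (-4))/(-1 - (-4)) = 0.533333

P(-2.4) = 5×L_0(-2.4) + 11×L_1(-2.4)
P(-2.4) = 8.200000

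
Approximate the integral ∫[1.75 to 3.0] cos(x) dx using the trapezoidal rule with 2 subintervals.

f(x) = cos(x)
a = 1.75, b = 3.0, n = 2
h = (b - a)/n = 0.625000

Trapezoidal rule: (h/2)[f(x₀) + 2f(x₁) + 2f(x₂) + ... + f(xₙ)]

x_0 = 1.7500, f(x_0) = -0.178246, coefficient = 1
x_1 = 2.3750, f(x_1) = -0.720278, coefficient = 2
x_2 = 3.0000, f(x_2) = -0.989992, coefficient = 1

I ≈ (0.625000/2) × -2.608795 = -0.815249
Exact value: -0.842866
Error: 0.027617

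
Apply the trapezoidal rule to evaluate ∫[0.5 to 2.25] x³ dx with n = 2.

f(x) = x³
a = 0.5, b = 2.25, n = 2
h = (b - a)/n = 0.875000

Trapezoidal rule: (h/2)[f(x₀) + 2f(x₁) + 2f(x₂) + ... + f(xₙ)]

x_0 = 0.5000, f(x_0) = 0.125000, coefficient = 1
x_1 = 1.3750, f(x_1) = 2.599609, coefficient = 2
x_2 = 2.2500, f(x_2) = 11.390625, coefficient = 1

I ≈ (0.875000/2) × 16.714844 = 7.312744
Exact value: 6.391602
Error: 0.921143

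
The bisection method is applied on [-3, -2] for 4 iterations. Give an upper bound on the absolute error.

Bisection error bound: |error| ≤ (b-a)/2^n
|error| ≤ (-2 - (-3))/2^4 = 1/2^4
|error| ≤ 0.0625000000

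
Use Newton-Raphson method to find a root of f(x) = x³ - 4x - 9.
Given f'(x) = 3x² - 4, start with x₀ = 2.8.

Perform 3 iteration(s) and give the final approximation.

f(x) = x³ - 4x - 9
f'(x) = 3x² - 4
x₀ = 2.8

Newton-Raphson formula: x_{n+1} = x_n - f(x_n)/f'(x_n)

Iteration 1:
  f(2.800000) = 1.752000
  f'(2.800000) = 19.520000
  x_1 = 2.800000 - 1.752000/19.520000 = 2.710246
Iteration 2:
  f(2.710246) = 0.066946
  f'(2.710246) = 18.036299
  x_2 = 2.710246 - 0.066946/18.036299 = 2.706534
Iteration 3:
  f(2.706534) = 0.000112
  f'(2.706534) = 17.975982
  x_3 = 2.706534 - 0.000112/17.975982 = 2.706528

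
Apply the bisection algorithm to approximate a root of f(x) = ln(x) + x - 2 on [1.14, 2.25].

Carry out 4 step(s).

f(x) = ln(x) + x - 2
Initial interval: [1.14, 2.25]

Iteration 1:
  c_1 = (1.140000 + 2.250000)/2 = 1.695000
  f(c_1) = f(1.695000) = 0.222683
  f(a) × f(c) < 0, new interval: [1.140000, 1.695000]
Iteration 2:
  c_2 = (1.140000 + 1.695000)/2 = 1.417500
  f(c_2) = f(1.417500) = -0.233605
  f(a) × f(c) ≥ 0, new interval: [1.417500, 1.695000]
Iteration 3:
  c_3 = (1.417500 + 1.695000)/2 = 1.556250
  f(c_3) = f(1.556250) = -0.001471
  f(a) × f(c) ≥ 0, new interval: [1.556250, 1.695000]
Iteration 4:
  c_4 = (1.556250 + 1.695000)/2 = 1.625625
  f(c_4) = f(1.625625) = 0.111517
  f(a) × f(c) < 0, new interval: [1.556250, 1.625625]

After 4 iteration(s), the approximation is c_4 = 1.625625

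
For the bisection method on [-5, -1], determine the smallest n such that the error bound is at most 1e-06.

We need (b-a)/2^n ≤ 1e-06
(-1 - (-5))/2^n ≤ 1e-06
4/2^n ≤ 1e-06
2^n ≥ 4000000
n ≥ log₂(4000000) = 21.93
n ≥ 22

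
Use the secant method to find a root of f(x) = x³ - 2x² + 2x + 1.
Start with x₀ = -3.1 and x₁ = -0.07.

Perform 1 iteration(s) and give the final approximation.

f(x) = x³ - 2x² + 2x + 1
x₀ = -3.1, x₁ = -0.07

Secant formula: x_{n+1} = x_n - f(x_n)(x_n - x_{n-1})/(f(x_n) - f(x_{n-1}))

Iteration 1:
  f(-3.100000) = -54.211000
  f(-0.070000) = 0.849857
  x_2 = -0.070000 - 0.849857×(-0.070000 - (-3.100000))/(0.849857 - (-54.211000))
       = -0.116768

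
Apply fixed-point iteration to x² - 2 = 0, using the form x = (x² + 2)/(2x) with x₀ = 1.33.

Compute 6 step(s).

Equation: x² - 2 = 0
Fixed-point form: x = (x² + 2)/(2x)
x₀ = 1.33

x_1 = g(1.330000) = 1.416880
x_2 = g(1.416880) = 1.414216
x_3 = g(1.414216) = 1.414214
x_4 = g(1.414214) = 1.414214
x_5 = g(1.414214) = 1.414214
x_6 = g(1.414214) = 1.414214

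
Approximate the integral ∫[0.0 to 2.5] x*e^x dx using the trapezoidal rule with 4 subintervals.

f(x) = x*e^x
a = 0.0, b = 2.5, n = 4
h = (b - a)/n = 0.625000

Trapezoidal rule: (h/2)[f(x₀) + 2f(x₁) + 2f(x₂) + ... + f(xₙ)]

x_0 = 0.0000, f(x_0) = 0.000000, coefficient = 1
x_1 = 0.6250, f(x_1) = 1.167654, coefficient = 2
x_2 = 1.2500, f(x_2) = 4.362929, coefficient = 2
x_3 = 1.8750, f(x_3) = 12.226536, coefficient = 2
x_4 = 2.5000, f(x_4) = 30.456235, coefficient = 1

I ≈ (0.625000/2) × 65.970471 = 20.615772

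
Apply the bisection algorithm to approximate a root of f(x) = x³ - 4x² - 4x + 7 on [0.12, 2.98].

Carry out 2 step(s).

f(x) = x³ - 4x² - 4x + 7
Initial interval: [0.12, 2.98]

Iteration 1:
  c_1 = (0.120000 + 2.980000)/2 = 1.550000
  f(c_1) = f(1.550000) = -5.086125
  f(a) × f(c) < 0, new interval: [0.120000, 1.550000]
Iteration 2:
  c_2 = (0.120000 + 1.550000)/2 = 0.835000
  f(c_2) = f(0.835000) = 1.453283
  f(a) × f(c) ≥ 0, new interval: [0.835000, 1.550000]

After 2 iteration(s), the approximation is c_2 = 0.835000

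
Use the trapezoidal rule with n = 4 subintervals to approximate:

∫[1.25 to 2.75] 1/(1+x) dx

f(x) = 1/(1+x)
a = 1.25, b = 2.75, n = 4
h = (b - a)/n = 0.375000

Trapezoidal rule: (h/2)[f(x₀) + 2f(x₁) + 2f(x₂) + ... + f(xₙ)]

x_0 = 1.2500, f(x_0) = 0.444444, coefficient = 1
x_1 = 1.6250, f(x_1) = 0.380952, coefficient = 2
x_2 = 2.0000, f(x_2) = 0.333333, coefficient = 2
x_3 = 2.3750, f(x_3) = 0.296296, coefficient = 2
x_4 = 2.7500, f(x_4) = 0.266667, coefficient = 1

I ≈ (0.375000/2) × 2.732275 = 0.512302
Exact value: 0.510826
Error: 0.001476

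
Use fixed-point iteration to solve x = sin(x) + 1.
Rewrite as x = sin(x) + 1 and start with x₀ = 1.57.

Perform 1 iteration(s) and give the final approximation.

Equation: x = sin(x) + 1
Fixed-point form: x = sin(x) + 1
x₀ = 1.57

x_1 = g(1.570000) = 2.000000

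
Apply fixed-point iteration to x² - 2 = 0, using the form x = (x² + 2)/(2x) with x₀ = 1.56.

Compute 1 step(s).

Equation: x² - 2 = 0
Fixed-point form: x = (x² + 2)/(2x)
x₀ = 1.56

x_1 = g(1.560000) = 1.421026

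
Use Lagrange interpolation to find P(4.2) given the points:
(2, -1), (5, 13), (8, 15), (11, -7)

Lagrange interpolation formula:
P(x) = Σ yᵢ × Lᵢ(x)
where Lᵢ(x) = Π_{j≠i} (x - xⱼ)/(xᵢ - xⱼ)

L_0(4.2) = (4.2 - 5)/(2 - 5) × (4.2 - 8)/(2 - 8) × (4.2 - 11)/(2 - 11) = 0.127605
L_1(4.2) = (4.2 - 2)/(5 - 2) × (4.2 - 8)/(5 - 8) × (4.2 - 11)/(5 - 11) = 1.052741
L_2(4.2) = (4.2 - 2)/(8 - 2) × (4.2 - 5)/(8 - 5) × (4.2 - 11)/(8 - 11) = -0.221630
L_3(4.2) = (4.2 - 2)/(11 - 2) × (4.2 - 5)/(11 - 5) × (4.2 - 8)/(11 - 8) = 0.041284

P(4.2) = (-1)×L_0(4.2) + 13×L_1(4.2) + 15×L_2(4.2) + (-7)×L_3(4.2)
P(4.2) = 9.944593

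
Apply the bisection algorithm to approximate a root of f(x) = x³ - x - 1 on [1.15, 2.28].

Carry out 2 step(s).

f(x) = x³ - x - 1
Initial interval: [1.15, 2.28]

Iteration 1:
  c_1 = (1.150000 + 2.280000)/2 = 1.715000
  f(c_1) = f(1.715000) = 2.329201
  f(a) × f(c) < 0, new interval: [1.150000, 1.715000]
Iteration 2:
  c_2 = (1.150000 + 1.715000)/2 = 1.432500
  f(c_2) = f(1.432500) = 0.507071
  f(a) × f(c) < 0, new interval: [1.150000, 1.432500]

After 2 iteration(s), the approximation is c_2 = 1.432500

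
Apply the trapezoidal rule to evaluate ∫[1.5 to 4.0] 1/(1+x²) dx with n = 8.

f(x) = 1/(1+x²)
a = 1.5, b = 4.0, n = 8
h = (b - a)/n = 0.312500

Trapezoidal rule: (h/2)[f(x₀) + 2f(x₁) + 2f(x₂) + ... + f(xₙ)]

x_0 = 1.5000, f(x_0) = 0.307692, coefficient = 1
x_1 = 1.8125, f(x_1) = 0.233364, coefficient = 2
x_2 = 2.1250, f(x_2) = 0.181303, coefficient = 2
x_3 = 2.4375, f(x_3) = 0.144063, coefficient = 2
x_4 = 2.7500, f(x_4) = 0.116788, coefficient = 2
x_5 = 3.0625, f(x_5) = 0.096349, coefficient = 2
x_6 = 3.3750, f(x_6) = 0.080706, coefficient = 2
x_7 = 3.6875, f(x_7) = 0.068504, coefficient = 2
x_8 = 4.0000, f(x_8) = 0.058824, coefficient = 1

I ≈ (0.312500/2) × 2.208671 = 0.345105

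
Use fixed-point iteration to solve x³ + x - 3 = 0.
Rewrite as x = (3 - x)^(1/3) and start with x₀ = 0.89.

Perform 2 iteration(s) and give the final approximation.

Equation: x³ + x - 3 = 0
Fixed-point form: x = (3 - x)^(1/3)
x₀ = 0.89

x_1 = g(0.890000) = 1.282609
x_2 = g(1.282609) = 1.197539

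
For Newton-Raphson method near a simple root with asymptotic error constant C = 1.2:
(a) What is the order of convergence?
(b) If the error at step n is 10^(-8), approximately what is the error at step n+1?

(a) Newton-Raphson has quadratic (order 2) convergence near simple roots.
    This means |e_{n+1}| ≈ C|e_n|².

(b) With |e_n| = 10^(-8) and C = 1.2:
    |e_{n+1}| ≈ 1.2 × (10^(-8))² = 1.2 × 10^(-16)

(a) 2 (quadratic); (b) |e_{n+1}| ≈ 1.200e-16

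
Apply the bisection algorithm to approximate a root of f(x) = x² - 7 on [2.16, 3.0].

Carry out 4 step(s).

f(x) = x² - 7
Initial interval: [2.16, 3.0]

Iteration 1:
  c_1 = (2.160000 + 3.000000)/2 = 2.580000
  f(c_1) = f(2.580000) = -0.343600
  f(a) × f(c) ≥ 0, new interval: [2.580000, 3.000000]
Iteration 2:
  c_2 = (2.580000 + 3.000000)/2 = 2.790000
  f(c_2) = f(2.790000) = 0.784100
  f(a) × f(c) < 0, new interval: [2.580000, 2.790000]
Iteration 3:
  c_3 = (2.580000 + 2.790000)/2 = 2.685000
  f(c_3) = f(2.685000) = 0.209225
  f(a) × f(c) < 0, new interval: [2.580000, 2.685000]
Iteration 4:
  c_4 = (2.580000 + 2.685000)/2 = 2.632500
  f(c_4) = f(2.632500) = -0.069944
  f(a) × f(c) ≥ 0, new interval: [2.632500, 2.685000]

After 4 iteration(s), the approximation is c_4 = 2.632500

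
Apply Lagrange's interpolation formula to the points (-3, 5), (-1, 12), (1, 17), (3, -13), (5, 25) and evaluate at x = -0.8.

Lagrange interpolation formula:
P(x) = Σ yᵢ × Lᵢ(x)
where Lᵢ(x) = Π_{j≠i} (x - xⱼ)/(xᵢ - xⱼ)

L_0(-0.8) = (-0.8 - (-1))/(-3 - (-1)) × (-0.8 - 1)/(-3 - 1) × (-0.8 - 3)/(-3 - 3) × (-0.8 - 5)/(-3 - 5) = -0.020662
L_1(-0.8) = (-0.8 - (-3))/(-1 - (-3)) × (-0.8 - 1)/(-1 - 1) × (-0.8 - 3)/(-1 - 3) × (-0.8 - 5)/(-1 - 5) = 0.909150
L_2(-0.8) = (-0.8 - (-3))/(1 - (-3)) × (-0.8 - (-1))/(1 - (-1)) × (-0.8 - 3)/(1 - 3) × (-0.8 - 5)/(1 - 5) = 0.151525
L_3(-0.8) = (-0.8 - (-3))/(3 - (-3)) × (-0.8 - (-1))/(3 - (-1)) × (-0.8 - 1)/(3 - 1) × (-0.8 - 5)/(3 - 5) = -0.047850
L_4(-0.8) = (-0.8 - (-3))/(5 - (-3)) × (-0.8 - (-1))/(5 - (-1)) × (-0.8 - 1)/(5 - 1) × (-0.8 - 3)/(5 - 3) = 0.007837

P(-0.8) = 5×L_0(-0.8) + 12×L_1(-0.8) + 17×L_2(-0.8) + (-13)×L_3(-0.8) + 25×L_4(-0.8)
P(-0.8) = 14.200400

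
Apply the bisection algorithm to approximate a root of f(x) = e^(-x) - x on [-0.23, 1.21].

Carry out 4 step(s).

f(x) = e^(-x) - x
Initial interval: [-0.23, 1.21]

Iteration 1:
  c_1 = (-0.230000 + 1.210000)/2 = 0.490000
  f(c_1) = f(0.490000) = 0.122626
  f(a) × f(c) ≥ 0, new interval: [0.490000, 1.210000]
Iteration 2:
  c_2 = (0.490000 + 1.210000)/2 = 0.850000
  f(c_2) = f(0.850000) = -0.422585
  f(a) × f(c) < 0, new interval: [0.490000, 0.850000]
Iteration 3:
  c_3 = (0.490000 + 0.850000)/2 = 0.670000
  f(c_3) = f(0.670000) = -0.158291
  f(a) × f(c) < 0, new interval: [0.490000, 0.670000]
Iteration 4:
  c_4 = (0.490000 + 0.670000)/2 = 0.580000
  f(c_4) = f(0.580000) = -0.020102
  f(a) × f(c) < 0, new interval: [0.490000, 0.580000]

After 4 iteration(s), the approximation is c_4 = 0.580000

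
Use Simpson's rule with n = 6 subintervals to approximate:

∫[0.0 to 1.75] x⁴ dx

f(x) = x⁴
a = 0.0, b = 1.75, n = 6
h = (b - a)/n = 0.291667

Simpson's rule: (h/3)[f(x₀) + 4f(x₁) + 2f(x₂) + ... + f(xₙ)]

x_0 = 0.0000, f(x_0) = 0.000000, coefficient = 1
x_1 = 0.2917, f(x_1) = 0.007237, coefficient = 4
x_2 = 0.5833, f(x_2) = 0.115789, coefficient = 2
x_3 = 0.8750, f(x_3) = 0.586182, coefficient = 4
x_4 = 1.1667, f(x_4) = 1.852623, coefficient = 2
x_5 = 1.4583, f(x_5) = 4.523006, coefficient = 4
x_6 = 1.7500, f(x_6) = 9.378906, coefficient = 1

I ≈ (0.291667/3) × 33.781431 = 3.284306
Exact value: 3.282617
Error: 0.001689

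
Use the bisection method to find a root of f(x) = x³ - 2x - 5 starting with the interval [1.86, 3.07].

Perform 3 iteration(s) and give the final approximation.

f(x) = x³ - 2x - 5
Initial interval: [1.86, 3.07]

Iteration 1:
  c_1 = (1.860000 + 3.070000)/2 = 2.465000
  f(c_1) = f(2.465000) = 5.047895
  f(a) × f(c) < 0, new interval: [1.860000, 2.465000]
Iteration 2:
  c_2 = (1.860000 + 2.465000)/2 = 2.162500
  f(c_2) = f(2.162500) = 0.787729
  f(a) × f(c) < 0, new interval: [1.860000, 2.162500]
Iteration 3:
  c_3 = (1.860000 + 2.162500)/2 = 2.011250
  f(c_3) = f(2.011250) = -0.886739
  f(a) × f(c) ≥ 0, new interval: [2.011250, 2.162500]

After 3 iteration(s), the approximation is c_3 = 2.011250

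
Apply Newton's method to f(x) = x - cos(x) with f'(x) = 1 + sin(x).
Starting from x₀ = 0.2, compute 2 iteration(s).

f(x) = x - cos(x)
f'(x) = 1 + sin(x)
x₀ = 0.2

Newton-Raphson formula: x_{n+1} = x_n - f(x_n)/f'(x_n)

Iteration 1:
  f(0.200000) = -0.780067
  f'(0.200000) = 1.198669
  x_1 = 0.200000 - (-0.780067)/1.198669 = 0.850777
Iteration 2:
  f(0.850777) = 0.191378
  f'(0.850777) = 1.751793
  x_2 = 0.850777 - 0.191378/1.751793 = 0.741530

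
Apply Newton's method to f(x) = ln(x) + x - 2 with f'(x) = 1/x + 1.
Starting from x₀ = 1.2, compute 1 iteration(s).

f(x) = ln(x) + x - 2
f'(x) = 1/x + 1
x₀ = 1.2

Newton-Raphson formula: x_{n+1} = x_n - f(x_n)/f'(x_n)

Iteration 1:
  f(1.200000) = -0.617678
  f'(1.200000) = 1.833333
  x_1 = 1.200000 - (-0.617678)/1.833333 = 1.536916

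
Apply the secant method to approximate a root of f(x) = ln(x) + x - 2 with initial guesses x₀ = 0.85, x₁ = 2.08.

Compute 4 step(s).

f(x) = ln(x) + x - 2
x₀ = 0.85, x₁ = 2.08

Secant formula: x_{n+1} = x_n - f(x_n)(x_n - x_{n-1})/(f(x_n) - f(x_{n-1}))

Iteration 1:
  f(0.850000) = -1.312519
  f(2.080000) = 0.812368
  x_2 = 2.080000 - 0.812368×(2.080000 - 0.850000)/(0.812368 - (-1.312519))
       = 1.609757
Iteration 2:
  f(2.080000) = 0.812368
  f(1.609757) = 0.085841
  x_3 = 1.609757 - 0.085841×(1.609757 - 2.080000)/(0.085841 - 0.812368)
       = 1.554197
Iteration 3:
  f(1.609757) = 0.085841
  f(1.554197) = -0.004844
  x_4 = 1.554197 - (-0.004844)×(1.554197 - 1.609757)/(-0.004844 - 0.085841)
       = 1.557165
Iteration 4:
  f(1.554197) = -0.004844
  f(1.557165) = 0.000032
  x_5 = 1.557165 - 0.000032×(1.557165 - 1.554197)/(0.000032 - (-0.004844))
       = 1.557146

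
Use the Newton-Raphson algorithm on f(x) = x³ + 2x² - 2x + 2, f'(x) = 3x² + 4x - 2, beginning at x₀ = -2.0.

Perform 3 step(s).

f(x) = x³ + 2x² - 2x + 2
f'(x) = 3x² + 4x - 2
x₀ = -2.0

Newton-Raphson formula: x_{n+1} = x_n - f(x_n)/f'(x_n)

Iteration 1:
  f(-2.000000) = 6.000000
  f'(-2.000000) = 2.000000
  x_1 = -2.000000 - 6.000000/2.000000 = -5.000000
Iteration 2:
  f(-5.000000) = -63.000000
  f'(-5.000000) = 53.000000
  x_2 = -5.000000 - (-63.000000)/53.000000 = -3.811321
Iteration 3:
  f(-3.811321) = -16.688904
  f'(-3.811321) = 26.333215
  x_3 = -3.811321 - (-16.688904)/26.333215 = -3.177562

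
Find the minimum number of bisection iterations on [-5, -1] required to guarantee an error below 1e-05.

We need (b-a)/2^n ≤ 1e-05
(-1 - (-5))/2^n ≤ 1e-05
4/2^n ≤ 1e-05
2^n ≥ 400000
n ≥ log₂(400000) = 18.61
n ≥ 19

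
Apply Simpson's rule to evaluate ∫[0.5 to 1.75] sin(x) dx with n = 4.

f(x) = sin(x)
a = 0.5, b = 1.75, n = 4
h = (b - a)/n = 0.312500

Simpson's rule: (h/3)[f(x₀) + 4f(x₁) + 2f(x₂) + ... + f(xₙ)]

x_0 = 0.5000, f(x_0) = 0.479426, coefficient = 1
x_1 = 0.8125, f(x_1) = 0.726009, coefficient = 4
x_2 = 1.1250, f(x_2) = 0.902268, coefficient = 2
x_3 = 1.4375, f(x_3) = 0.991129, coefficient = 4
x_4 = 1.7500, f(x_4) = 0.983986, coefficient = 1

I ≈ (0.312500/3) × 10.136498 = 1.055885
Exact value: 1.055829
Error: 0.000057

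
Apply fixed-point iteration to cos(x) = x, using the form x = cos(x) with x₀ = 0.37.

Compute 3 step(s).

Equation: cos(x) = x
Fixed-point form: x = cos(x)
x₀ = 0.37

x_1 = g(0.370000) = 0.932327
x_2 = g(0.932327) = 0.595967
x_3 = g(0.595967) = 0.827606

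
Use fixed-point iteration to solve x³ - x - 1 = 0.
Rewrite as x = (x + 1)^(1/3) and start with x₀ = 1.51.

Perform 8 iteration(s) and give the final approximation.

Equation: x³ - x - 1 = 0
Fixed-point form: x = (x + 1)^(1/3)
x₀ = 1.51

x_1 = g(1.510000) = 1.359016
x_2 = g(1.359016) = 1.331201
x_3 = g(1.331201) = 1.325948
x_4 = g(1.325948) = 1.324952
x_5 = g(1.324952) = 1.324762
x_6 = g(1.324762) = 1.324726
x_7 = g(1.324726) = 1.324720
x_8 = g(1.324720) = 1.324718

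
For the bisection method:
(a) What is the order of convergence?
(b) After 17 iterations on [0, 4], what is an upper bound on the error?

(a) Bisection has linear (order 1) convergence; the error is halved each step.

(b) Error bound = (b-a)/2^n = (4 - 0)/2^{17}
    = 4/2^{17}

(a) 1 (linear); (b) error ≤ 3.05e-05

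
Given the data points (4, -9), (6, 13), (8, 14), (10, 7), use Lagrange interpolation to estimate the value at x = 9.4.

Lagrange interpolation formula:
P(x) = Σ yᵢ × Lᵢ(x)
where Lᵢ(x) = Π_{j≠i} (x - xⱼ)/(xᵢ - xⱼ)

L_0(9.4) = (9.4 - 6)/(4 - 6) × (9.4 - 8)/(4 - 8) × (9.4 - 10)/(4 - 10) = 0.059500
L_1(9.4) = (9.4 - 4)/(6 - 4) × (9.4 - 8)/(6 - 8) × (9.4 - 10)/(6 - 10) = -0.283500
L_2(9.4) = (9.4 - 4)/(8 - 4) × (9.4 - 6)/(8 - 6) × (9.4 - 10)/(8 - 10) = 0.688500
L_3(9.4) = (9.4 - 4)/(10 - 4) × (9.4 - 6)/(10 - 6) × (9.4 - 8)/(10 - 8) = 0.535500

P(9.4) = (-9)×L_0(9.4) + 13×L_1(9.4) + 14×L_2(9.4) + 7×L_3(9.4)
P(9.4) = 9.166500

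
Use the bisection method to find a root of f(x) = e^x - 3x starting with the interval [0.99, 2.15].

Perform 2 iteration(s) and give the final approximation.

f(x) = e^x - 3x
Initial interval: [0.99, 2.15]

Iteration 1:
  c_1 = (0.990000 + 2.150000)/2 = 1.570000
  f(c_1) = f(1.570000) = 0.096648
  f(a) × f(c) < 0, new interval: [0.990000, 1.570000]
Iteration 2:
  c_2 = (0.990000 + 1.570000)/2 = 1.280000
  f(c_2) = f(1.280000) = -0.243360
  f(a) × f(c) ≥ 0, new interval: [1.280000, 1.570000]

After 2 iteration(s), the approximation is c_2 = 1.280000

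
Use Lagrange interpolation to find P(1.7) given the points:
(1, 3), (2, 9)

Lagrange interpolation formula:
P(x) = Σ yᵢ × Lᵢ(x)
where Lᵢ(x) = Π_{j≠i} (x - xⱼ)/(xᵢ - xⱼ)

L_0(1.7) = (1.7 - 2)/(1 - 2) = 0.300000
L_1(1.7) = (1.7 - 1)/(2 - 1) = 0.700000

P(1.7) = 3×L_0(1.7) + 9×L_1(1.7)
P(1.7) = 7.200000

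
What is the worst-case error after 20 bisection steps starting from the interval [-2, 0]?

Bisection error bound: |error| ≤ (b-a)/2^n
|error| ≤ (0 - (-2))/2^20 = 2/2^20
|error| ≤ 0.0000019073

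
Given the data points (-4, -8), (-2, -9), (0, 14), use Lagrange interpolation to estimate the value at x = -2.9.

Lagrange interpolation formula:
P(x) = Σ yᵢ × Lᵢ(x)
where Lᵢ(x) = Π_{j≠i} (x - xⱼ)/(xᵢ - xⱼ)

L_0(-2.9) = (-2.9 - (-2))/(-4 - (-2)) × (-2.9 - 0)/(-4 - 0) = 0.326250
L_1(-2.9) = (-2.9 - (-4))/(-2 - (-4)) × (-2.9 - 0)/(-2 - 0) = 0.797500
L_2(-2.9) = (-2.9 - (-4))/(0 - (-4)) × (-2.9 - (-2))/(0 - (-2)) = -0.123750

P(-2.9) = (-8)×L_0(-2.9) + (-9)×L_1(-2.9) + 14×L_2(-2.9)
P(-2.9) = -11.520000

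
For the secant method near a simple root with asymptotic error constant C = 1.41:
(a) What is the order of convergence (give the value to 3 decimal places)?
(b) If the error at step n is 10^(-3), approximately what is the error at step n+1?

(a) Secant method has superlinear convergence with order φ = (1+√5)/2 ≈ 1.618.
    This means |e_{n+1}| ≈ C|e_n|^1.618.

(b) With |e_n| = 10^(-3) and C = 1.41:
    |e_{n+1}| ≈ 1.41 × (10^(-3))^1.618 = 1.41 × 10^(-4.85)

(a) ≈ 1.618 (golden ratio); (b) |e_{n+1}| ≈ 1.973e-05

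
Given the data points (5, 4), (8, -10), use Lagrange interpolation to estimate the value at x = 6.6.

Lagrange interpolation formula:
P(x) = Σ yᵢ × Lᵢ(x)
where Lᵢ(x) = Π_{j≠i} (x - xⱼ)/(xᵢ - xⱼ)

L_0(6.6) = (6.6 - 8)/(5 - 8) = 0.466667
L_1(6.6) = (6.6 - 5)/(8 - 5) = 0.533333

P(6.6) = 4×L_0(6.6) + (-10)×L_1(6.6)
P(6.6) = -3.466667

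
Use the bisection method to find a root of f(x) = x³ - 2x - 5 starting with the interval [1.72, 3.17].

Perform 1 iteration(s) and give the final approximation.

f(x) = x³ - 2x - 5
Initial interval: [1.72, 3.17]

Iteration 1:
  c_1 = (1.720000 + 3.170000)/2 = 2.445000
  f(c_1) = f(2.445000) = 4.726271
  f(a) × f(c) < 0, new interval: [1.720000, 2.445000]

After 1 iteration(s), the approximation is c_1 = 2.445000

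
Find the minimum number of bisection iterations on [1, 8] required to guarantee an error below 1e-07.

We need (b-a)/2^n ≤ 1e-07
(8 - 1)/2^n ≤ 1e-07
7/2^n ≤ 1e-07
2^n ≥ 70000000
n ≥ log₂(70000000) = 26.06
n ≥ 27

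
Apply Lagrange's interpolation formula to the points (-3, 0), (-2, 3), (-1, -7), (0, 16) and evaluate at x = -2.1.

Lagrange interpolation formula:
P(x) = Σ yᵢ × Lᵢ(x)
where Lᵢ(x) = Π_{j≠i} (x - xⱼ)/(xᵢ - xⱼ)

L_0(-2.1) = (-2.1 - (-2))/(-3 - (-2)) × (-2.1 - (-1))/(-3 - (-1)) × (-2.1 - 0)/(-3 - 0) = 0.038500
L_1(-2.1) = (-2.1 - (-3))/(-2 - (-3)) × (-2.1 - (-1))/(-2 - (-1)) × (-2.1 - 0)/(-2 - 0) = 1.039500
L_2(-2.1) = (-2.1 - (-3))/(-1 - (-3)) × (-2.1 - (-2))/(-1 - (-2)) × (-2.1 - 0)/(-1 - 0) = -0.094500
L_3(-2.1) = (-2.1 - (-3))/(0 - (-3)) × (-2.1 - (-2))/(0 - (-2)) × (-2.1 - (-1))/(0 - (-1)) = 0.016500

P(-2.1) = 0×L_0(-2.1) + 3×L_1(-2.1) + (-7)×L_2(-2.1) + 16×L_3(-2.1)
P(-2.1) = 4.044000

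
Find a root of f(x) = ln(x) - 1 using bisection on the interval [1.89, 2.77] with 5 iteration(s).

f(x) = ln(x) - 1
Initial interval: [1.89, 2.77]

Iteration 1:
  c_1 = (1.890000 + 2.770000)/2 = 2.330000
  f(c_1) = f(2.330000) = -0.154132
  f(a) × f(c) ≥ 0, new interval: [2.330000, 2.770000]
Iteration 2:
  c_2 = (2.330000 + 2.770000)/2 = 2.550000
  f(c_2) = f(2.550000) = -0.063907
  f(a) × f(c) ≥ 0, new interval: [2.550000, 2.770000]
Iteration 3:
  c_3 = (2.550000 + 2.770000)/2 = 2.660000
  f(c_3) = f(2.660000) = -0.021674
  f(a) × f(c) ≥ 0, new interval: [2.660000, 2.770000]
Iteration 4:
  c_4 = (2.660000 + 2.770000)/2 = 2.715000
  f(c_4) = f(2.715000) = -0.001208
  f(a) × f(c) ≥ 0, new interval: [2.715000, 2.770000]
Iteration 5:
  c_5 = (2.715000 + 2.770000)/2 = 2.742500
  f(c_5) = f(2.742500) = 0.008870
  f(a) × f(c) < 0, new interval: [2.715000, 2.742500]

After 5 iteration(s), the approximation is c_5 = 2.742500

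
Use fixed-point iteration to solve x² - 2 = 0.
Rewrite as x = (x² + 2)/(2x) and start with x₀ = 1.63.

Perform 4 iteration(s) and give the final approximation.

Equation: x² - 2 = 0
Fixed-point form: x = (x² + 2)/(2x)
x₀ = 1.63

x_1 = g(1.630000) = 1.428497
x_2 = g(1.428497) = 1.414285
x_3 = g(1.414285) = 1.414214
x_4 = g(1.414214) = 1.414214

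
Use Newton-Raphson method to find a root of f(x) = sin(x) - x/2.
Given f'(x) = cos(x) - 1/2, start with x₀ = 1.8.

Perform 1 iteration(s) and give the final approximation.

f(x) = sin(x) - x/2
f'(x) = cos(x) - 1/2
x₀ = 1.8

Newton-Raphson formula: x_{n+1} = x_n - f(x_n)/f'(x_n)

Iteration 1:
  f(1.800000) = 0.073848
  f'(1.800000) = -0.727202
  x_1 = 1.800000 - 0.073848/(-0.727202) = 1.901550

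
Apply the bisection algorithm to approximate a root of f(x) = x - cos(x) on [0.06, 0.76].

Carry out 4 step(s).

f(x) = x - cos(x)
Initial interval: [0.06, 0.76]

Iteration 1:
  c_1 = (0.060000 + 0.760000)/2 = 0.410000
  f(c_1) = f(0.410000) = -0.507121
  f(a) × f(c) ≥ 0, new interval: [0.410000, 0.760000]
Iteration 2:
  c_2 = (0.410000 + 0.760000)/2 = 0.585000
  f(c_2) = f(0.585000) = -0.248712
  f(a) × f(c) ≥ 0, new interval: [0.585000, 0.760000]
Iteration 3:
  c_3 = (0.585000 + 0.760000)/2 = 0.672500
  f(c_3) = f(0.672500) = -0.109767
  f(a) × f(c) ≥ 0, new interval: [0.672500, 0.760000]
Iteration 4:
  c_4 = (0.672500 + 0.760000)/2 = 0.716250
  f(c_4) = f(0.716250) = -0.038023
  f(a) × f(c) ≥ 0, new interval: [0.716250, 0.760000]

After 4 iteration(s), the approximation is c_4 = 0.716250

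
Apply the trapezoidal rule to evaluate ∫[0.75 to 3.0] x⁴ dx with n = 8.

f(x) = x⁴
a = 0.75, b = 3.0, n = 8
h = (b - a)/n = 0.281250

Trapezoidal rule: (h/2)[f(x₀) + 2f(x₁) + 2f(x₂) + ... + f(xₙ)]

x_0 = 0.7500, f(x_0) = 0.316406, coefficient = 1
x_1 = 1.0312, f(x_1) = 1.130982, coefficient = 2
x_2 = 1.3125, f(x_2) = 2.967545, coefficient = 2
x_3 = 1.5938, f(x_3) = 6.451798, coefficient = 2
x_4 = 1.8750, f(x_4) = 12.359619, coefficient = 2
x_5 = 2.1562, f(x_5) = 21.617051, coefficient = 2
x_6 = 2.4375, f(x_6) = 35.300308, coefficient = 2
x_7 = 2.7188, f(x_7) = 54.635774, coefficient = 2
x_8 = 3.0000, f(x_8) = 81.000000, coefficient = 1

I ≈ (0.281250/2) × 350.242561 = 49.252860
Exact value: 48.552539
Error: 0.700321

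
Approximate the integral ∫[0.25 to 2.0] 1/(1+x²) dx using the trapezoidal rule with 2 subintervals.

f(x) = 1/(1+x²)
a = 0.25, b = 2.0, n = 2
h = (b - a)/n = 0.875000

Trapezoidal rule: (h/2)[f(x₀) + 2f(x₁) + 2f(x₂) + ... + f(xₙ)]

x_0 = 0.2500, f(x_0) = 0.941176, coefficient = 1
x_1 = 1.1250, f(x_1) = 0.441379, coefficient = 2
x_2 = 2.0000, f(x_2) = 0.200000, coefficient = 1

I ≈ (0.875000/2) × 2.023935 = 0.885472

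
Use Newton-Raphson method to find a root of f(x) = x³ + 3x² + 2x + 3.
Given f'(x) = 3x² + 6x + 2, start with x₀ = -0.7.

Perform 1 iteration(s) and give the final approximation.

f(x) = x³ + 3x² + 2x + 3
f'(x) = 3x² + 6x + 2
x₀ = -0.7

Newton-Raphson formula: x_{n+1} = x_n - f(x_n)/f'(x_n)

Iteration 1:
  f(-0.700000) = 2.727000
  f'(-0.700000) = -0.730000
  x_1 = -0.700000 - 2.727000/(-0.730000) = 3.035616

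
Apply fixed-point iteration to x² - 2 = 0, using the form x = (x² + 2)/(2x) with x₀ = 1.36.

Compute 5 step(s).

Equation: x² - 2 = 0
Fixed-point form: x = (x² + 2)/(2x)
x₀ = 1.36

x_1 = g(1.360000) = 1.415294
x_2 = g(1.415294) = 1.414214
x_3 = g(1.414214) = 1.414214
x_4 = g(1.414214) = 1.414214
x_5 = g(1.414214) = 1.414214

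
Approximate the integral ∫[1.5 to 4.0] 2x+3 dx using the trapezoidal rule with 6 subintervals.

f(x) = 2x+3
a = 1.5, b = 4.0, n = 6
h = (b - a)/n = 0.416667

Trapezoidal rule: (h/2)[f(x₀) + 2f(x₁) + 2f(x₂) + ... + f(xₙ)]

x_0 = 1.5000, f(x_0) = 6.000000, coefficient = 1
x_1 = 1.9167, f(x_1) = 6.833333, coefficient = 2
x_2 = 2.3333, f(x_2) = 7.666667, coefficient = 2
x_3 = 2.7500, f(x_3) = 8.500000, coefficient = 2
x_4 = 3.1667, f(x_4) = 9.333333, coefficient = 2
x_5 = 3.5833, f(x_5) = 10.166667, coefficient = 2
x_6 = 4.0000, f(x_6) = 11.000000, coefficient = 1

I ≈ (0.416667/2) × 102.000000 = 21.250000
Exact value: 21.250000
Error: 0.000000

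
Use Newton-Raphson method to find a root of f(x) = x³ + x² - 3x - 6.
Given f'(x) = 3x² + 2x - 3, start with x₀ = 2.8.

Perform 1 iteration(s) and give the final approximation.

f(x) = x³ + x² - 3x - 6
f'(x) = 3x² + 2x - 3
x₀ = 2.8

Newton-Raphson formula: x_{n+1} = x_n - f(x_n)/f'(x_n)

Iteration 1:
  f(2.800000) = 15.392000
  f'(2.800000) = 26.120000
  x_1 = 2.800000 - 15.392000/26.120000 = 2.210720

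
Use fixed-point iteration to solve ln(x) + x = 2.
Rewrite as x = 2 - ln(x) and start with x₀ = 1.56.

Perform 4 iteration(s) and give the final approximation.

Equation: ln(x) + x = 2
Fixed-point form: x = 2 - ln(x)
x₀ = 1.56

x_1 = g(1.560000) = 1.555314
x_2 = g(1.555314) = 1.558322
x_3 = g(1.558322) = 1.556390
x_4 = g(1.556390) = 1.557631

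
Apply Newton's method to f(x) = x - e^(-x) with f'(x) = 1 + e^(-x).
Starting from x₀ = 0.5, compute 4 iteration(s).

f(x) = x - e^(-x)
f'(x) = 1 + e^(-x)
x₀ = 0.5

Newton-Raphson formula: x_{n+1} = x_n - f(x_n)/f'(x_n)

Iteration 1:
  f(0.500000) = -0.106531
  f'(0.500000) = 1.606531
  x_1 = 0.500000 - (-0.106531)/1.606531 = 0.566311
Iteration 2:
  f(0.566311) = -0.001305
  f'(0.566311) = 1.567616
  x_2 = 0.566311 - (-0.001305)/1.567616 = 0.567143
Iteration 3:
  f(0.567143) = 0.000000
  f'(0.567143) = 1.567143
  x_3 = 0.567143 - 0.000000/1.567143 = 0.567143
Iteration 4:
  f(0.567143) = 0.000000
  f'(0.567143) = 1.567143
  x_4 = 0.567143 - 0.000000/1.567143 = 0.567143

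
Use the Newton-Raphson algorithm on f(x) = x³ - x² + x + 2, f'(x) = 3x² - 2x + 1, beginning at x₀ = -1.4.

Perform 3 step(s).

f(x) = x³ - x² + x + 2
f'(x) = 3x² - 2x + 1
x₀ = -1.4

Newton-Raphson formula: x_{n+1} = x_n - f(x_n)/f'(x_n)

Iteration 1:
  f(-1.400000) = -4.104000
  f'(-1.400000) = 9.680000
  x_1 = -1.400000 - (-4.104000)/9.680000 = -0.976033
Iteration 2:
  f(-0.976033) = -0.858482
  f'(-0.976033) = 5.809988
  x_2 = -0.976033 - (-0.858482)/5.809988 = -0.828273
Iteration 3:
  f(-0.828273) = -0.082536
  f'(-0.828273) = 4.714657
  x_3 = -0.828273 - (-0.082536)/4.714657 = -0.810767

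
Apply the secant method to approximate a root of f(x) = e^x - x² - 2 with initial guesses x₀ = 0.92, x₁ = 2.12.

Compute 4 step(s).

f(x) = e^x - x² - 2
x₀ = 0.92, x₁ = 2.12

Secant formula: x_{n+1} = x_n - f(x_n)(x_n - x_{n-1})/(f(x_n) - f(x_{n-1}))

Iteration 1:
  f(0.920000) = -0.337110
  f(2.120000) = 1.836737
  x_2 = 2.120000 - 1.836737×(2.120000 - 0.920000)/(1.836737 - (-0.337110))
       = 1.106090
Iteration 2:
  f(2.120000) = 1.836737
  f(1.106090) = -0.200918
  x_3 = 1.106090 - (-0.200918)×(1.106090 - 2.120000)/(-0.200918 - 1.836737)
       = 1.206064
Iteration 3:
  f(1.106090) = -0.200918
  f(1.206064) = -0.114279
  x_4 = 1.206064 - (-0.114279)×(1.206064 - 1.106090)/(-0.114279 - (-0.200918))
       = 1.337933
Iteration 4:
  f(1.206064) = -0.114279
  f(1.337933) = 0.021093
  x_5 = 1.337933 - 0.021093×(1.337933 - 1.206064)/(0.021093 - (-0.114279))
       = 1.317386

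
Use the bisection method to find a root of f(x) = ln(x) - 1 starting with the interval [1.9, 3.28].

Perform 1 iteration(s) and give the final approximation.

f(x) = ln(x) - 1
Initial interval: [1.9, 3.28]

Iteration 1:
  c_1 = (1.900000 + 3.280000)/2 = 2.590000
  f(c_1) = f(2.590000) = -0.048342
  f(a) × f(c) ≥ 0, new interval: [2.590000, 3.280000]

After 1 iteration(s), the approximation is c_1 = 2.590000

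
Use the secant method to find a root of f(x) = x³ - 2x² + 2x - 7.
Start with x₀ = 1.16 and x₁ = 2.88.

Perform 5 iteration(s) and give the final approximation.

f(x) = x³ - 2x² + 2x - 7
x₀ = 1.16, x₁ = 2.88

Secant formula: x_{n+1} = x_n - f(x_n)(x_n - x_{n-1})/(f(x_n) - f(x_{n-1}))

Iteration 1:
  f(1.160000) = -5.810304
  f(2.880000) = 6.059072
  x_2 = 2.880000 - 6.059072×(2.880000 - 1.160000)/(6.059072 - (-5.810304))
       = 2.001975
Iteration 2:
  f(2.880000) = 6.059072
  f(2.001975) = -2.988132
  x_3 = 2.001975 - (-2.988132)×(2.001975 - 2.880000)/(-2.988132 - 6.059072)
       = 2.291971
Iteration 3:
  f(2.001975) = -2.988132
  f(2.291971) = -0.882292
  x_4 = 2.291971 - (-0.882292)×(2.291971 - 2.001975)/(-0.882292 - (-2.988132))
       = 2.413472
Iteration 4:
  f(2.291971) = -0.882292
  f(2.413472) = 0.235358
  x_5 = 2.413472 - 0.235358×(2.413472 - 2.291971)/(0.235358 - (-0.882292))
       = 2.387886
Iteration 5:
  f(2.413472) = 0.235358
  f(2.387886) = -0.012499
  x_6 = 2.387886 - (-0.012499)×(2.387886 - 2.413472)/(-0.012499 - 0.235358)
       = 2.389177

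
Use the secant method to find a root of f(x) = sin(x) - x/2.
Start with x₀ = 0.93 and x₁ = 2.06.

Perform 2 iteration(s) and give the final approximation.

f(x) = sin(x) - x/2
x₀ = 0.93, x₁ = 2.06

Secant formula: x_{n+1} = x_n - f(x_n)(x_n - x_{n-1})/(f(x_n) - f(x_{n-1}))

Iteration 1:
  f(0.930000) = 0.336620
  f(2.060000) = -0.147293
  x_2 = 2.060000 - (-0.147293)×(2.060000 - 0.930000)/(-0.147293 - 0.336620)
       = 1.716052
Iteration 2:
  f(2.060000) = -0.147293
  f(1.716052) = 0.131443
  x_3 = 1.716052 - 0.131443×(1.716052 - 2.060000)/(0.131443 - (-0.147293))
       = 1.878247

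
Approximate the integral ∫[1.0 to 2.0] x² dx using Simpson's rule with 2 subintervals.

f(x) = x²
a = 1.0, b = 2.0, n = 2
h = (b - a)/n = 0.500000

Simpson's rule: (h/3)[f(x₀) + 4f(x₁) + 2f(x₂) + ... + f(xₙ)]

x_0 = 1.0000, f(x_0) = 1.000000, coefficient = 1
x_1 = 1.5000, f(x_1) = 2.250000, coefficient = 4
x_2 = 2.0000, f(x_2) = 4.000000, coefficient = 1

I ≈ (0.500000/3) × 14.000000 = 2.333333
Exact value: 2.333333
Error: 0.000000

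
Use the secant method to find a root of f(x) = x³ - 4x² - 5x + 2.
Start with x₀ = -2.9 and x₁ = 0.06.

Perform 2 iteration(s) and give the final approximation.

f(x) = x³ - 4x² - 5x + 2
x₀ = -2.9, x₁ = 0.06

Secant formula: x_{n+1} = x_n - f(x_n)(x_n - x_{n-1})/(f(x_n) - f(x_{n-1}))

Iteration 1:
  f(-2.900000) = -41.529000
  f(0.060000) = 1.685816
  x_2 = 0.060000 - 1.685816×(0.060000 - (-2.900000))/(1.685816 - (-41.529000))
       = -0.055470
Iteration 2:
  f(0.060000) = 1.685816
  f(-0.055470) = 2.264872
  x_3 = -0.055470 - 2.264872×(-0.055470 - 0.060000)/(2.264872 - 1.685816)
       = 0.396170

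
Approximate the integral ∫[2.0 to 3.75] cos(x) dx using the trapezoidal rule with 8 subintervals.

f(x) = cos(x)
a = 2.0, b = 3.75, n = 8
h = (b - a)/n = 0.218750

Trapezoidal rule: (h/2)[f(x₀) + 2f(x₁) + 2f(x₂) + ... + f(xₙ)]

x_0 = 2.0000, f(x_0) = -0.416147, coefficient = 1
x_1 = 2.2188, f(x_1) = -0.603556, coefficient = 2
x_2 = 2.4375, f(x_2) = -0.762199, coefficient = 2
x_3 = 2.6562, f(x_3) = -0.884515, coefficient = 2
x_4 = 2.8750, f(x_4) = -0.964674, coefficient = 2
x_5 = 3.0938, f(x_5) = -0.998856, coefficient = 2
x_6 = 3.3125, f(x_6) = -0.985431, coefficient = 2
x_7 = 3.5312, f(x_7) = -0.925039, coefficient = 2
x_8 = 3.7500, f(x_8) = -0.820559, coefficient = 1

I ≈ (0.218750/2) × -13.485247 = -1.474949
Exact value: -1.480859
Error: 0.005910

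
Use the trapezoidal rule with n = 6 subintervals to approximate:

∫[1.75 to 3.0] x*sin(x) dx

f(x) = x*sin(x)
a = 1.75, b = 3.0, n = 6
h = (b - a)/n = 0.208333

Trapezoidal rule: (h/2)[f(x₀) + 2f(x₁) + 2f(x₂) + ... + f(xₙ)]

x_0 = 1.7500, f(x_0) = 1.721975, coefficient = 1
x_1 = 1.9583, f(x_1) = 1.813109, coefficient = 2
x_2 = 2.1667, f(x_2) = 1.793264, coefficient = 2
x_3 = 2.3750, f(x_3) = 1.647502, coefficient = 2
x_4 = 2.5833, f(x_4) = 1.368419, coefficient = 2
x_5 = 2.7917, f(x_5) = 0.957062, coefficient = 2
x_6 = 3.0000, f(x_6) = 0.423360, coefficient = 1

I ≈ (0.208333/2) × 17.304047 = 1.802505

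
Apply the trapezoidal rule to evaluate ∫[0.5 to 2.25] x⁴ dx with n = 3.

f(x) = x⁴
a = 0.5, b = 2.25, n = 3
h = (b - a)/n = 0.583333

Trapezoidal rule: (h/2)[f(x₀) + 2f(x₁) + 2f(x₂) + ... + f(xₙ)]

x_0 = 0.5000, f(x_0) = 0.062500, coefficient = 1
x_1 = 1.0833, f(x_1) = 1.377363, coefficient = 2
x_2 = 1.6667, f(x_2) = 7.716049, coefficient = 2
x_3 = 2.2500, f(x_3) = 25.628906, coefficient = 1

I ≈ (0.583333/2) × 43.878231 = 12.797817
Exact value: 11.526758
Error: 1.271060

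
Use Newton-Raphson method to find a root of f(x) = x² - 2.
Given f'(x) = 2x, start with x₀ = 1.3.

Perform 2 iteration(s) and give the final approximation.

f(x) = x² - 2
f'(x) = 2x
x₀ = 1.3

Newton-Raphson formula: x_{n+1} = x_n - f(x_n)/f'(x_n)

Iteration 1:
  f(1.300000) = -0.310000
  f'(1.300000) = 2.600000
  x_1 = 1.300000 - (-0.310000)/2.600000 = 1.419231
Iteration 2:
  f(1.419231) = 0.014216
  f'(1.419231) = 2.838462
  x_2 = 1.419231 - 0.014216/2.838462 = 1.414222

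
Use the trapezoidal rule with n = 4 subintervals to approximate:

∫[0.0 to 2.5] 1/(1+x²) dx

f(x) = 1/(1+x²)
a = 0.0, b = 2.5, n = 4
h = (b - a)/n = 0.625000

Trapezoidal rule: (h/2)[f(x₀) + 2f(x₁) + 2f(x₂) + ... + f(xₙ)]

x_0 = 0.0000, f(x_0) = 1.000000, coefficient = 1
x_1 = 0.6250, f(x_1) = 0.719101, coefficient = 2
x_2 = 1.2500, f(x_2) = 0.390244, coefficient = 2
x_3 = 1.8750, f(x_3) = 0.221453, coefficient = 2
x_4 = 2.5000, f(x_4) = 0.137931, coefficient = 1

I ≈ (0.625000/2) × 3.799528 = 1.187352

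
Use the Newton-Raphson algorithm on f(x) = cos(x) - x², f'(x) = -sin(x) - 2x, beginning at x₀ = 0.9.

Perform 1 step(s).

f(x) = cos(x) - x²
f'(x) = -sin(x) - 2x
x₀ = 0.9

Newton-Raphson formula: x_{n+1} = x_n - f(x_n)/f'(x_n)

Iteration 1:
  f(0.900000) = -0.188390
  f'(0.900000) = -2.583327
  x_1 = 0.900000 - (-0.188390)/(-2.583327) = 0.827075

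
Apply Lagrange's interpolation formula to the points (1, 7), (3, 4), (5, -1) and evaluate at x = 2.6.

Lagrange interpolation formula:
P(x) = Σ yᵢ × Lᵢ(x)
where Lᵢ(x) = Π_{j≠i} (x - xⱼ)/(xᵢ - xⱼ)

L_0(2.6) = (2.6 - 3)/(1 - 3) × (2.6 - 5)/(1 - 5) = 0.120000
L_1(2.6) = (2.6 - 1)/(3 - 1) × (2.6 - 5)/(3 - 5) = 0.960000
L_2(2.6) = (2.6 - 1)/(5 - 1) × (2.6 - 3)/(5 - 3) = -0.080000

P(2.6) = 7×L_0(2.6) + 4×L_1(2.6) + (-1)×L_2(2.6)
P(2.6) = 4.760000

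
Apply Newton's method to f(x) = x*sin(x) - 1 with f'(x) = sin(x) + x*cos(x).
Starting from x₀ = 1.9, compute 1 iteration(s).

f(x) = x*sin(x) - 1
f'(x) = sin(x) + x*cos(x)
x₀ = 1.9

Newton-Raphson formula: x_{n+1} = x_n - f(x_n)/f'(x_n)

Iteration 1:
  f(1.900000) = 0.797970
  f'(1.900000) = 0.332050
  x_1 = 1.900000 - 0.797970/0.332050 = -0.503163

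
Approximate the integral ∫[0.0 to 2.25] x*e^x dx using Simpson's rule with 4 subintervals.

f(x) = x*e^x
a = 0.0, b = 2.25, n = 4
h = (b - a)/n = 0.562500

Simpson's rule: (h/3)[f(x₀) + 4f(x₁) + 2f(x₂) + ... + f(xₙ)]

x_0 = 0.0000, f(x_0) = 0.000000, coefficient = 1
x_1 = 0.5625, f(x_1) = 0.987218, coefficient = 4
x_2 = 1.1250, f(x_2) = 3.465244, coefficient = 2
x_3 = 1.6875, f(x_3) = 9.122539, coefficient = 4
x_4 = 2.2500, f(x_4) = 21.347406, coefficient = 1

I ≈ (0.562500/3) × 68.716922 = 12.884423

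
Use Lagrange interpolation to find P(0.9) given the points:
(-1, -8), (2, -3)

Lagrange interpolation formula:
P(x) = Σ yᵢ × Lᵢ(x)
where Lᵢ(x) = Π_{j≠i} (x - xⱼ)/(xᵢ - xⱼ)

L_0(0.9) = (0.9 - 2)/(-1 - 2) = 0.366667
L_1(0.9) = (0.9 - (-1))/(2 - (-1)) = 0.633333

P(0.9) = (-8)×L_0(0.9) + (-3)×L_1(0.9)
P(0.9) = -4.833333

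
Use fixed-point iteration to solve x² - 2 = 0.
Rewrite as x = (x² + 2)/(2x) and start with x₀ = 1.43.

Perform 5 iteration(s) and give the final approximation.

Equation: x² - 2 = 0
Fixed-point form: x = (x² + 2)/(2x)
x₀ = 1.43

x_1 = g(1.430000) = 1.414301
x_2 = g(1.414301) = 1.414214
x_3 = g(1.414214) = 1.414214
x_4 = g(1.414214) = 1.414214
x_5 = g(1.414214) = 1.414214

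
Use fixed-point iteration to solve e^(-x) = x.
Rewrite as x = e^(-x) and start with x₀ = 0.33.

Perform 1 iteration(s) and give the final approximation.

Equation: e^(-x) = x
Fixed-point form: x = e^(-x)
x₀ = 0.33

x_1 = g(0.330000) = 0.718924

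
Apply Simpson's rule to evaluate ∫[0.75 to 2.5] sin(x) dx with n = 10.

f(x) = sin(x)
a = 0.75, b = 2.5, n = 10
h = (b - a)/n = 0.175000

Simpson's rule: (h/3)[f(x₀) + 4f(x₁) + 2f(x₂) + ... + f(xₙ)]

x_0 = 0.7500, f(x_0) = 0.681639, coefficient = 1
x_1 = 0.9250, f(x_1) = 0.798621, coefficient = 4
x_2 = 1.1000, f(x_2) = 0.891207, coefficient = 2
x_3 = 1.2750, f(x_3) = 0.956570, coefficient = 4
x_4 = 1.4500, f(x_4) = 0.992713, coefficient = 2
x_5 = 1.6250, f(x_5) = 0.998531, coefficient = 4
x_6 = 1.8000, f(x_6) = 0.973848, coefficient = 2
x_7 = 1.9750, f(x_7) = 0.919416, coefficient = 4
x_8 = 2.1500, f(x_8) = 0.836899, coefficient = 2
x_9 = 2.3250, f(x_9) = 0.728817, coefficient = 4
x_10 = 2.5000, f(x_10) = 0.598472, coefficient = 1

I ≈ (0.175000/3) × 26.277266 = 1.532841
Exact value: 1.532832
Error: 0.000008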